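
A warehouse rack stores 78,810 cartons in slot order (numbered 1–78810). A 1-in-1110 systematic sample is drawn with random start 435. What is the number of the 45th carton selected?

49275

k = 1110
45th selection = r + (45−1)·k = 435 + 44×1110 = 435 + 48840 = 49275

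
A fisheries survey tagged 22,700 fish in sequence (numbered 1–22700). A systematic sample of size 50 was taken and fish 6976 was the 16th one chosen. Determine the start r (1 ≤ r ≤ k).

k = 22700/50 = 454
r = 6976 − (16−1)×454 = 6976 − 6810 = 166

166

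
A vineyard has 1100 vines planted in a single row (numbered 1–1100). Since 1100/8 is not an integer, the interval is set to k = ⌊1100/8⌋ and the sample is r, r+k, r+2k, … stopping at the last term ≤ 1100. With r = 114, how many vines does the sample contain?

8

k = ⌊1100/8⌋ = 137
Achieved size = ⌊(1100 − 114)/137⌋ + 1 = ⌊986/137⌋ + 1 = 7 + 1 = 8
(last selection: 114 + 7×137 = 1073 ≤ 1100; next would be 1210 > 1100)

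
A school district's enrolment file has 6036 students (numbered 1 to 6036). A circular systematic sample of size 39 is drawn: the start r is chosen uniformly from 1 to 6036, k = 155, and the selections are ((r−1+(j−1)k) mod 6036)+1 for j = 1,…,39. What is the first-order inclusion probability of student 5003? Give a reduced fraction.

13/2012

For each position j, as r ranges over 1…6036 the j-th selection hits every student exactly once, so student 5003 is selected for exactly 39 of the 6036 starts.
Inclusion probability = 39/6036 = 13/2012.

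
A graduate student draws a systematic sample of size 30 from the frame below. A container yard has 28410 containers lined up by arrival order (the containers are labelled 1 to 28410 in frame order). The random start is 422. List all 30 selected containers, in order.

422, 1369, 2316, 3263, 4210, 5157, 6104, 7051, 7998, 8945, 9892, 10839, 11786, 12733, 13680, 14627, 15574, 16521, 17468, 18415, 19362, 20309, 21256, 22203, 23150, 24097, 25044, 25991, 26938, 27885

k = N/n = 28410/30 = 947
container 1: 422
container 2: 422 + 947 = 1369
container 3: 1369 + 947 = 2316
container 4: 2316 + 947 = 3263
container 5: 3263 + 947 = 4210
container 6: 4210 + 947 = 5157
container 7: 5157 + 947 = 6104
container 8: 6104 + 947 = 7051
container 9: 7051 + 947 = 7998
container 10: 7998 + 947 = 8945
container 11: 8945 + 947 = 9892
container 12: 9892 + 947 = 10839
container 13: 10839 + 947 = 11786
container 14: 11786 + 947 = 12733
container 15: 12733 + 947 = 13680
container 16: 13680 + 947 = 14627
container 17: 14627 + 947 = 15574
container 18: 15574 + 947 = 16521
container 19: 16521 + 947 = 17468
container 20: 17468 + 947 = 18415
container 21: 18415 + 947 = 19362
container 22: 19362 + 947 = 20309
container 23: 20309 + 947 = 21256
container 24: 21256 + 947 = 22203
container 25: 22203 + 947 = 23150
container 26: 23150 + 947 = 24097
container 27: 24097 + 947 = 25044
container 28: 25044 + 947 = 25991
container 29: 25991 + 947 = 26938
container 30: 26938 + 947 = 27885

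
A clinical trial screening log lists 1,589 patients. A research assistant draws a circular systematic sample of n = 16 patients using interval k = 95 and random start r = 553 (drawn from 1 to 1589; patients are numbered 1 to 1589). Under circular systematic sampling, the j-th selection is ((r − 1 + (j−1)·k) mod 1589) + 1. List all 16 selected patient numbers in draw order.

553, 648, 743, 838, 933, 1028, 1123, 1218, 1313, 1408, 1503, 9, 104, 199, 294, 389

Selection 1: 553
Selection 2: 553 + 95 = 648
Selection 3: 648 + 95 = 743
Selection 4: 743 + 95 = 838
Selection 5: 838 + 95 = 933
Selection 6: 933 + 95 = 1028
Selection 7: 1028 + 95 = 1123
Selection 8: 1123 + 95 = 1218
Selection 9: 1218 + 95 = 1313
Selection 10: 1313 + 95 = 1408
Selection 11: 1408 + 95 = 1503
Selection 12: 1503 + 95 = 1598 → 1598 − 1589 = 9
Selection 13: 9 + 95 = 104
Selection 14: 104 + 95 = 199
Selection 15: 199 + 95 = 294
Selection 16: 294 + 95 = 389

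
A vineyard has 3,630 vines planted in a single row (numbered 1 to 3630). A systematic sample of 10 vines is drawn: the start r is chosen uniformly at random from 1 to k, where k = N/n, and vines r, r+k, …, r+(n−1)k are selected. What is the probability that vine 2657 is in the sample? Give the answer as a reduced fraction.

k = 3630/10 = 363.
Vine 2657 is selected iff r ≡ 2657 (mod 363); exactly one such r in {1,…,363}.
Inclusion probability = 1/363.

1/363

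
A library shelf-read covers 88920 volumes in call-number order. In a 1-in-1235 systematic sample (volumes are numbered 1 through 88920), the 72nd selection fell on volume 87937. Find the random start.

252

k = 1235
r = 87937 − (72−1)×1235 = 87937 − 87685 = 252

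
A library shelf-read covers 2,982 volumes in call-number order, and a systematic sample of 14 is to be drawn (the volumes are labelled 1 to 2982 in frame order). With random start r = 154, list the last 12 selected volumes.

k = N/n = 2982/14 = 213
3rd selection = 154 + 2×213 = 580
4th: 580 + 213 = 793
5th: 793 + 213 = 1006
6th: 1006 + 213 = 1219
7th: 1219 + 213 = 1432
8th: 1432 + 213 = 1645
9th: 1645 + 213 = 1858
10th: 1858 + 213 = 2071
11th: 2071 + 213 = 2284
12th: 2284 + 213 = 2497
13th: 2497 + 213 = 2710
14th: 2710 + 213 = 2923

580, 793, 1006, 1219, 1432, 1645, 1858, 2071, 2284, 2497, 2710, 2923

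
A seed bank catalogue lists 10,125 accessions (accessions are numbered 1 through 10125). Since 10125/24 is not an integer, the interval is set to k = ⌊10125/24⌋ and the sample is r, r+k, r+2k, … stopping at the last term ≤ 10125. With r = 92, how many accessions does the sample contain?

24

k = ⌊10125/24⌋ = 421
Achieved size = ⌊(10125 − 92)/421⌋ + 1 = ⌊10033/421⌋ + 1 = 23 + 1 = 24
(last selection: 92 + 23×421 = 9775 ≤ 10125; next would be 10196 > 10125)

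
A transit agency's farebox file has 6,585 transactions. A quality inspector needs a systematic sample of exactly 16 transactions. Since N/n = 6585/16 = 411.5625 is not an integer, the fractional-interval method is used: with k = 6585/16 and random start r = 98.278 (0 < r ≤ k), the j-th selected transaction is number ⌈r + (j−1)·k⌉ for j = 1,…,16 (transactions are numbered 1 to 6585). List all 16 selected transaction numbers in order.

99, 510, 922, 1333, 1745, 2157, 2568, 2980, 3391, 3803, 4214, 4626, 5038, 5449, 5861, 6272

j=1: r + 0k = 98.278 → ⌈·⌉ = 99
j=2: r + 1k = 509.8405 → ⌈·⌉ = 510
j=3: r + 2k = 921.403 → ⌈·⌉ = 922
j=4: r + 3k = 1332.9655 → ⌈·⌉ = 1333
j=5: r + 4k = 1744.528 → ⌈·⌉ = 1745
j=6: r + 5k = 2156.0905 → ⌈·⌉ = 2157
j=7: r + 6k = 2567.653 → ⌈·⌉ = 2568
j=8: r + 7k = 2979.2155 → ⌈·⌉ = 2980
j=9: r + 8k = 3390.778 → ⌈·⌉ = 3391
j=10: r + 9k = 3802.3405 → ⌈·⌉ = 3803
j=11: r + 10k = 4213.903 → ⌈·⌉ = 4214
j=12: r + 11k = 4625.4655 → ⌈·⌉ = 4626
j=13: r + 12k = 5037.028 → ⌈·⌉ = 5038
j=14: r + 13k = 5448.5905 → ⌈·⌉ = 5449
j=15: r + 14k = 5860.153 → ⌈·⌉ = 5861
j=16: r + 15k = 6271.7155 → ⌈·⌉ = 6272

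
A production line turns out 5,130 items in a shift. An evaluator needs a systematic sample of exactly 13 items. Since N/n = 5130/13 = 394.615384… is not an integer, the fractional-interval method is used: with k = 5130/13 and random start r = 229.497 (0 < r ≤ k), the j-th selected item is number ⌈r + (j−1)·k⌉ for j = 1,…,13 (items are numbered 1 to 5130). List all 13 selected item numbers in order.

230, 625, 1019, 1414, 1808, 2203, 2598, 2992, 3387, 3782, 4176, 4571, 4965

j=1: r + 0k = 229.497 → ⌈·⌉ = 230
j=2: r + 1k = 624.112384… → ⌈·⌉ = 625
j=3: r + 2k = 1018.727769… → ⌈·⌉ = 1019
j=4: r + 3k = 1413.343153… → ⌈·⌉ = 1414
j=5: r + 4k = 1807.958538… → ⌈·⌉ = 1808
j=6: r + 5k = 2202.573923… → ⌈·⌉ = 2203
j=7: r + 6k = 2597.189307… → ⌈·⌉ = 2598
j=8: r + 7k = 2991.804692… → ⌈·⌉ = 2992
j=9: r + 8k = 3386.420076… → ⌈·⌉ = 3387
j=10: r + 9k = 3781.035461… → ⌈·⌉ = 3782
j=11: r + 10k = 4175.650846… → ⌈·⌉ = 4176
j=12: r + 11k = 4570.266230… → ⌈·⌉ = 4571
j=13: r + 12k = 4964.881615… → ⌈·⌉ = 4965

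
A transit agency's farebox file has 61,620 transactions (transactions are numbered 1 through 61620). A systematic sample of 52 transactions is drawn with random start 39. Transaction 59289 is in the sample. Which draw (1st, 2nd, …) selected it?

51

k = 61620/52 = 1185
position = (59289 − 39)/1185 + 1 = 59250/1185 + 1 = 50 + 1 = 51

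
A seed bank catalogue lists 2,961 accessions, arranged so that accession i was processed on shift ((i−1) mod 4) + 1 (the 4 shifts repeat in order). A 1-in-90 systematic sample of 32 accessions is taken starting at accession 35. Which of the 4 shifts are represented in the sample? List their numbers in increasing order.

1, 3

Consecutive selections differ by k = 90, so their shift numbers differ by 90 mod 4 = 2.
gcd(90, 4) = 2, so the sample visits 4/2 = 2 distinct residues mod 4.
Start 35 is shift 3; the shifts hit are 1, 3.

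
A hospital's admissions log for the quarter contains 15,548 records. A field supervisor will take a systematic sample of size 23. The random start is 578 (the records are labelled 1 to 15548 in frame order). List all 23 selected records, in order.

k = N/n = 15548/23 = 676
record 1: 578
record 2: 578 + 676 = 1254
record 3: 1254 + 676 = 1930
record 4: 1930 + 676 = 2606
record 5: 2606 + 676 = 3282
record 6: 3282 + 676 = 3958
record 7: 3958 + 676 = 4634
record 8: 4634 + 676 = 5310
record 9: 5310 + 676 = 5986
record 10: 5986 + 676 = 6662
record 11: 6662 + 676 = 7338
record 12: 7338 + 676 = 8014
record 13: 8014 + 676 = 8690
record 14: 8690 + 676 = 9366
record 15: 9366 + 676 = 10042
record 16: 10042 + 676 = 10718
record 17: 10718 + 676 = 11394
record 18: 11394 + 676 = 12070
record 19: 12070 + 676 = 12746
record 20: 12746 + 676 = 13422
record 21: 13422 + 676 = 14098
record 22: 14098 + 676 = 14774
record 23: 14774 + 676 = 15450

578, 1254, 1930, 2606, 3282, 3958, 4634, 5310, 5986, 6662, 7338, 8014, 8690, 9366, 10042, 10718, 11394, 12070, 12746, 13422, 14098, 14774, 15450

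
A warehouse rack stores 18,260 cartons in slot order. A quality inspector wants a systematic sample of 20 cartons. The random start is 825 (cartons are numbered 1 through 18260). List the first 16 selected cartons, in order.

825, 1738, 2651, 3564, 4477, 5390, 6303, 7216, 8129, 9042, 9955, 10868, 11781, 12694, 13607, 14520

k = N/n = 18260/20 = 913
carton 1: 825
carton 2: 825 + 913 = 1738
carton 3: 1738 + 913 = 2651
carton 4: 2651 + 913 = 3564
carton 5: 3564 + 913 = 4477
carton 6: 4477 + 913 = 5390
carton 7: 5390 + 913 = 6303
carton 8: 6303 + 913 = 7216
carton 9: 7216 + 913 = 8129
carton 10: 8129 + 913 = 9042
carton 11: 9042 + 913 = 9955
carton 12: 9955 + 913 = 10868
carton 13: 10868 + 913 = 11781
carton 14: 11781 + 913 = 12694
carton 15: 12694 + 913 = 13607
carton 16: 13607 + 913 = 14520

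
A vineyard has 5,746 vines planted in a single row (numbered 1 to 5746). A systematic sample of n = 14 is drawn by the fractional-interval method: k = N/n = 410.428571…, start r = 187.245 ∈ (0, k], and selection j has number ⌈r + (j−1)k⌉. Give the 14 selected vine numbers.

j=1: r + 0k = 187.245 → ⌈·⌉ = 188
j=2: r + 1k = 597.673571… → ⌈·⌉ = 598
j=3: r + 2k = 1008.102142… → ⌈·⌉ = 1009
j=4: r + 3k = 1418.530714… → ⌈·⌉ = 1419
j=5: r + 4k = 1828.959285… → ⌈·⌉ = 1829
j=6: r + 5k = 2239.387857… → ⌈·⌉ = 2240
j=7: r + 6k = 2649.816428… → ⌈·⌉ = 2650
j=8: r + 7k = 3060.245 → ⌈·⌉ = 3061
j=9: r + 8k = 3470.673571… → ⌈·⌉ = 3471
j=10: r + 9k = 3881.102142… → ⌈·⌉ = 3882
j=11: r + 10k = 4291.530714… → ⌈·⌉ = 4292
j=12: r + 11k = 4701.959285… → ⌈·⌉ = 4702
j=13: r + 12k = 5112.387857… → ⌈·⌉ = 5113
j=14: r + 13k = 5522.816428… → ⌈·⌉ = 5523

188, 598, 1009, 1419, 1829, 2240, 2650, 3061, 3471, 3882, 4292, 4702, 5113, 5523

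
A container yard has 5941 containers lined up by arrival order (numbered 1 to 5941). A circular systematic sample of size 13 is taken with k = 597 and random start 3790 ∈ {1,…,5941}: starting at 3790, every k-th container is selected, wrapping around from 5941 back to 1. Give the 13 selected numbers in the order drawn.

Selection 1: 3790
Selection 2: 3790 + 597 = 4387
Selection 3: 4387 + 597 = 4984
Selection 4: 4984 + 597 = 5581
Selection 5: 5581 + 597 = 6178 → 6178 − 5941 = 237
Selection 6: 237 + 597 = 834
Selection 7: 834 + 597 = 1431
Selection 8: 1431 + 597 = 2028
Selection 9: 2028 + 597 = 2625
Selection 10: 2625 + 597 = 3222
Selection 11: 3222 + 597 = 3819
Selection 12: 3819 + 597 = 4416
Selection 13: 4416 + 597 = 5013

3790, 4387, 4984, 5581, 237, 834, 1431, 2028, 2625, 3222, 3819, 4416, 5013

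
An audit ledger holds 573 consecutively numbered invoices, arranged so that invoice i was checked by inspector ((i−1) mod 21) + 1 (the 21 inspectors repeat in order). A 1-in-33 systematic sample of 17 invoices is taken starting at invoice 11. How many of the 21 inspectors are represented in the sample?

7

Consecutive selections differ by k = 33, so their inspector numbers differ by 33 mod 21 = 12.
gcd(33, 21) = 3, so the sample visits 21/3 = 7 distinct residues mod 21.
Start 11 is inspector 11; the inspectors hit are 2, 5, 8, 11, 14, 17, 20.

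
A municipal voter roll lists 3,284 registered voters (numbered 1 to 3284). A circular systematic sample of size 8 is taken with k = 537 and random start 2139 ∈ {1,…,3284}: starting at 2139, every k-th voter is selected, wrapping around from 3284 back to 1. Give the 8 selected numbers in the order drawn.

Selection 1: 2139
Selection 2: 2139 + 537 = 2676
Selection 3: 2676 + 537 = 3213
Selection 4: 3213 + 537 = 3750 → 3750 − 3284 = 466
Selection 5: 466 + 537 = 1003
Selection 6: 1003 + 537 = 1540
Selection 7: 1540 + 537 = 2077
Selection 8: 2077 + 537 = 2614

2139, 2676, 3213, 466, 1003, 1540, 2077, 2614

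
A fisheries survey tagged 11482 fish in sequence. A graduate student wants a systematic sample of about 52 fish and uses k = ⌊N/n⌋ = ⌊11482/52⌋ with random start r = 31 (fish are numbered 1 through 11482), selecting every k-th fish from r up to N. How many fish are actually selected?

53

k = ⌊11482/52⌋ = 220
Achieved size = ⌊(11482 − 31)/220⌋ + 1 = ⌊11451/220⌋ + 1 = 52 + 1 = 53
(last selection: 31 + 52×220 = 11471 ≤ 11482; next would be 11691 > 11482)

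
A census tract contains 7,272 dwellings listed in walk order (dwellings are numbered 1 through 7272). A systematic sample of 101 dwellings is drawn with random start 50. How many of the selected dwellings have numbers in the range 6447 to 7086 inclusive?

9

k = 7272/101 = 72
First selection ≥ 6447: 50 + ⌈(6447−50)/72⌉·72 = 50 + 89×72 = 6458
Last selection ≤ 7086: 50 + ⌊(7086−50)/72⌋·72 = 50 + 97×72 = 7034
Count = 97 − 89 + 1 = 9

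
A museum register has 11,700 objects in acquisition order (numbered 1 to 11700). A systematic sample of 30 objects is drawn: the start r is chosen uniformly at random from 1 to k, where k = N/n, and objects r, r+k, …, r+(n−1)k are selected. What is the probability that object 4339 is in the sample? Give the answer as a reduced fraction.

k = 11700/30 = 390.
Object 4339 is selected iff r ≡ 4339 (mod 390); exactly one such r in {1,…,390}.
Inclusion probability = 1/390.

1/390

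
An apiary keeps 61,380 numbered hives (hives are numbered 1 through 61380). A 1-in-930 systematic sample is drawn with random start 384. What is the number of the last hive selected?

60834

k = 930
66th selection = r + (66−1)·k = 384 + 65×930 = 384 + 60450 = 60834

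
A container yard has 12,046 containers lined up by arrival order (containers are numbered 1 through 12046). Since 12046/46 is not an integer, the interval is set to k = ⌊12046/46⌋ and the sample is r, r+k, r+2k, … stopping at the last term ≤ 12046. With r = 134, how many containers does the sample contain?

k = ⌊12046/46⌋ = 261
Achieved size = ⌊(12046 − 134)/261⌋ + 1 = ⌊11912/261⌋ + 1 = 45 + 1 = 46
(last selection: 134 + 45×261 = 11879 ≤ 12046; next would be 12140 > 12046)

46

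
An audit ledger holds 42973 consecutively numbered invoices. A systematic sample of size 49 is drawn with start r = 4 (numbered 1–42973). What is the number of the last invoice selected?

42100

k = 42973/49 = 877
49th selection = r + (49−1)·k = 4 + 48×877 = 4 + 42096 = 42100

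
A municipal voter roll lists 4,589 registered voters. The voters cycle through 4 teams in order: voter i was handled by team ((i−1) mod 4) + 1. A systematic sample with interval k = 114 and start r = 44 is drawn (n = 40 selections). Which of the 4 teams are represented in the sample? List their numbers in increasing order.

2, 4

Consecutive selections differ by k = 114, so their team numbers differ by 114 mod 4 = 2.
gcd(114, 4) = 2, so the sample visits 4/2 = 2 distinct residues mod 4.
Start 44 is team 4; the teams hit are 2, 4.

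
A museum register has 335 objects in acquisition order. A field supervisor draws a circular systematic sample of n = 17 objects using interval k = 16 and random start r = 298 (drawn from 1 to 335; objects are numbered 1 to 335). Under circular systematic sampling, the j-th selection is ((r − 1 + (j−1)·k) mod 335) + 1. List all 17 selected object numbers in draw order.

Selection 1: 298
Selection 2: 298 + 16 = 314
Selection 3: 314 + 16 = 330
Selection 4: 330 + 16 = 346 → 346 − 335 = 11
Selection 5: 11 + 16 = 27
Selection 6: 27 + 16 = 43
Selection 7: 43 + 16 = 59
Selection 8: 59 + 16 = 75
Selection 9: 75 + 16 = 91
Selection 10: 91 + 16 = 107
Selection 11: 107 + 16 = 123
Selection 12: 123 + 16 = 139
Selection 13: 139 + 16 = 155
Selection 14: 155 + 16 = 171
Selection 15: 171 + 16 = 187
Selection 16: 187 + 16 = 203
Selection 17: 203 + 16 = 219

298, 314, 330, 11, 27, 43, 59, 75, 91, 107, 123, 139, 155, 171, 187, 203, 219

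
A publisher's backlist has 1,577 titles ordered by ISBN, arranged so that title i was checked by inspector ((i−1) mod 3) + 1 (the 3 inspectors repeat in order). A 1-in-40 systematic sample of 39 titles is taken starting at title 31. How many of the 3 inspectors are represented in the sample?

3

Consecutive selections differ by k = 40, so their inspector numbers differ by 40 mod 3 = 1.
gcd(40, 3) = 1, so the sample visits 3/1 = 3 distinct residues mod 3.
Start 31 is inspector 1; the inspectors hit are 1, 2, 3.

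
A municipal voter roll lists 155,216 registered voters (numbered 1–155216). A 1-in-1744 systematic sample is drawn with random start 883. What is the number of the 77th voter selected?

k = 1744
77th selection = r + (77−1)·k = 883 + 76×1744 = 883 + 132544 = 133427

133427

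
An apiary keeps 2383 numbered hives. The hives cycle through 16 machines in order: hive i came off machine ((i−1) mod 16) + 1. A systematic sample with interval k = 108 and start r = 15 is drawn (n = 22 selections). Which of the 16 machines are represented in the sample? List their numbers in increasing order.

3, 7, 11, 15

Consecutive selections differ by k = 108, so their machine numbers differ by 108 mod 16 = 12.
gcd(108, 16) = 4, so the sample visits 16/4 = 4 distinct residues mod 16.
Start 15 is machine 15; the machines hit are 3, 7, 11, 15.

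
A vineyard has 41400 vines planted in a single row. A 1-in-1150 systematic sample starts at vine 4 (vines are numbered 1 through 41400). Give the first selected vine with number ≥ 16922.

k = 1150
Steps past start: ⌈(16922 − 4)/1150⌉ = ⌈16918/1150⌉ = 15
Selected vine: 4 + 15×1150 = 17254

17254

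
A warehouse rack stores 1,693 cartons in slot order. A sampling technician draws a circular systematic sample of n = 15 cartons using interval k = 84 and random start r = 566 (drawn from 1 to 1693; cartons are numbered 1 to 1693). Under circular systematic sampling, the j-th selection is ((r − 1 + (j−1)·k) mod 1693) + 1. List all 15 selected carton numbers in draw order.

566, 650, 734, 818, 902, 986, 1070, 1154, 1238, 1322, 1406, 1490, 1574, 1658, 49

Selection 1: 566
Selection 2: 566 + 84 = 650
Selection 3: 650 + 84 = 734
Selection 4: 734 + 84 = 818
Selection 5: 818 + 84 = 902
Selection 6: 902 + 84 = 986
Selection 7: 986 + 84 = 1070
Selection 8: 1070 + 84 = 1154
Selection 9: 1154 + 84 = 1238
Selection 10: 1238 + 84 = 1322
Selection 11: 1322 + 84 = 1406
Selection 12: 1406 + 84 = 1490
Selection 13: 1490 + 84 = 1574
Selection 14: 1574 + 84 = 1658
Selection 15: 1658 + 84 = 1742 → 1742 − 1693 = 49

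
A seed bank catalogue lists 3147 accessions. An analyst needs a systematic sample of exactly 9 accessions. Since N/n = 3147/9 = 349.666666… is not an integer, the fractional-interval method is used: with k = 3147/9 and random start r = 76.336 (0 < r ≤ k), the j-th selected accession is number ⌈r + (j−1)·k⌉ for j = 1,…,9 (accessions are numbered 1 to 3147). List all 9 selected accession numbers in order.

j=1: r + 0k = 76.336 → ⌈·⌉ = 77
j=2: r + 1k = 426.002666… → ⌈·⌉ = 427
j=3: r + 2k = 775.669333… → ⌈·⌉ = 776
j=4: r + 3k = 1125.336 → ⌈·⌉ = 1126
j=5: r + 4k = 1475.002666… → ⌈·⌉ = 1476
j=6: r + 5k = 1824.669333… → ⌈·⌉ = 1825
j=7: r + 6k = 2174.336 → ⌈·⌉ = 2175
j=8: r + 7k = 2524.002666… → ⌈·⌉ = 2525
j=9: r + 8k = 2873.669333… → ⌈·⌉ = 2874

77, 427, 776, 1126, 1476, 1825, 2175, 2525, 2874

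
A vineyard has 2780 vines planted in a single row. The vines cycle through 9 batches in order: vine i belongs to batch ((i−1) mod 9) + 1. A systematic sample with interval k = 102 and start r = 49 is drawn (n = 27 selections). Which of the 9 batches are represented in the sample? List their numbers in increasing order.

Consecutive selections differ by k = 102, so their batch numbers differ by 102 mod 9 = 3.
gcd(102, 9) = 3, so the sample visits 9/3 = 3 distinct residues mod 9.
Start 49 is batch 4; the batches hit are 1, 4, 7.

1, 4, 7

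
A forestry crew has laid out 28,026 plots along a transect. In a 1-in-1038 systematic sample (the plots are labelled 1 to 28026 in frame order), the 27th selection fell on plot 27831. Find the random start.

843

k = 1038
r = 27831 − (27−1)×1038 = 27831 − 26988 = 843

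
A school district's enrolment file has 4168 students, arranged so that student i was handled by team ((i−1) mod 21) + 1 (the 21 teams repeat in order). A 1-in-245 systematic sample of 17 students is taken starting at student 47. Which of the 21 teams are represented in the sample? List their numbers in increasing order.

5, 12, 19

Consecutive selections differ by k = 245, so their team numbers differ by 245 mod 21 = 14.
gcd(245, 21) = 7, so the sample visits 21/7 = 3 distinct residues mod 21.
Start 47 is team 5; the teams hit are 5, 12, 19.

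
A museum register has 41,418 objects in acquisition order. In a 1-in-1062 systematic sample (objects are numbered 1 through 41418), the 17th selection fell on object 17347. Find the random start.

355

k = 1062
r = 17347 − (17−1)×1062 = 17347 − 16992 = 355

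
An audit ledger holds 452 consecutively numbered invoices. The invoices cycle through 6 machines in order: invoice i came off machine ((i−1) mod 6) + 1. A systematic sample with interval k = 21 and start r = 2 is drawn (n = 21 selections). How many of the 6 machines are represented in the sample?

Consecutive selections differ by k = 21, so their machine numbers differ by 21 mod 6 = 3.
gcd(21, 6) = 3, so the sample visits 6/3 = 2 distinct residues mod 6.
Start 2 is machine 2; the machines hit are 2, 5.

2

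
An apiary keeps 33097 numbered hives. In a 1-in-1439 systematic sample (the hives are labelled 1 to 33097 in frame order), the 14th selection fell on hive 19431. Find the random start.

k = 1439
r = 19431 − (14−1)×1439 = 19431 − 18707 = 724

724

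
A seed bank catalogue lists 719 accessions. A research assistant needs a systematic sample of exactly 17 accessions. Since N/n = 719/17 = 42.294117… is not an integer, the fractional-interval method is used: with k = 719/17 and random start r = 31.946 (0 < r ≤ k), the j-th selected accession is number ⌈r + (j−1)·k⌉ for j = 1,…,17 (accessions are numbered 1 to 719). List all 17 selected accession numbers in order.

j=1: r + 0k = 31.946 → ⌈·⌉ = 32
j=2: r + 1k = 74.240117… → ⌈·⌉ = 75
j=3: r + 2k = 116.534235… → ⌈·⌉ = 117
j=4: r + 3k = 158.828352… → ⌈·⌉ = 159
j=5: r + 4k = 201.122470… → ⌈·⌉ = 202
j=6: r + 5k = 243.416588… → ⌈·⌉ = 244
j=7: r + 6k = 285.710705… → ⌈·⌉ = 286
j=8: r + 7k = 328.004823… → ⌈·⌉ = 329
j=9: r + 8k = 370.298941… → ⌈·⌉ = 371
j=10: r + 9k = 412.593058… → ⌈·⌉ = 413
j=11: r + 10k = 454.887176… → ⌈·⌉ = 455
j=12: r + 11k = 497.181294… → ⌈·⌉ = 498
j=13: r + 12k = 539.475411… → ⌈·⌉ = 540
j=14: r + 13k = 581.769529… → ⌈·⌉ = 582
j=15: r + 14k = 624.063647… → ⌈·⌉ = 625
j=16: r + 15k = 666.357764… → ⌈·⌉ = 667
j=17: r + 16k = 708.651882… → ⌈·⌉ = 709

32, 75, 117, 159, 202, 244, 286, 329, 371, 413, 455, 498, 540, 582, 625, 667, 709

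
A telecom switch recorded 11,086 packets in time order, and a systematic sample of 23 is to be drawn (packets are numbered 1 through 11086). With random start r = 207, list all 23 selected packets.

k = N/n = 11086/23 = 482
packet 1: 207
packet 2: 207 + 482 = 689
packet 3: 689 + 482 = 1171
packet 4: 1171 + 482 = 1653
packet 5: 1653 + 482 = 2135
packet 6: 2135 + 482 = 2617
packet 7: 2617 + 482 = 3099
packet 8: 3099 + 482 = 3581
packet 9: 3581 + 482 = 4063
packet 10: 4063 + 482 = 4545
packet 11: 4545 + 482 = 5027
packet 12: 5027 + 482 = 5509
packet 13: 5509 + 482 = 5991
packet 14: 5991 + 482 = 6473
packet 15: 6473 + 482 = 6955
packet 16: 6955 + 482 = 7437
packet 17: 7437 + 482 = 7919
packet 18: 7919 + 482 = 8401
packet 19: 8401 + 482 = 8883
packet 20: 8883 + 482 = 9365
packet 21: 9365 + 482 = 9847
packet 22: 9847 + 482 = 10329
packet 23: 10329 + 482 = 10811

207, 689, 1171, 1653, 2135, 2617, 3099, 3581, 4063, 4545, 5027, 5509, 5991, 6473, 6955, 7437, 7919, 8401, 8883, 9365, 9847, 10329, 10811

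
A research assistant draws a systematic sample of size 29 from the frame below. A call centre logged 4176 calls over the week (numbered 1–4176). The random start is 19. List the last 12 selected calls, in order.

k = N/n = 4176/29 = 144
18th selection = 19 + 17×144 = 2467
19th: 2467 + 144 = 2611
20th: 2611 + 144 = 2755
21st: 2755 + 144 = 2899
22nd: 2899 + 144 = 3043
23rd: 3043 + 144 = 3187
24th: 3187 + 144 = 3331
25th: 3331 + 144 = 3475
26th: 3475 + 144 = 3619
27th: 3619 + 144 = 3763
28th: 3763 + 144 = 3907
29th: 3907 + 144 = 4051

2467, 2611, 2755, 2899, 3043, 3187, 3331, 3475, 3619, 3763, 3907, 4051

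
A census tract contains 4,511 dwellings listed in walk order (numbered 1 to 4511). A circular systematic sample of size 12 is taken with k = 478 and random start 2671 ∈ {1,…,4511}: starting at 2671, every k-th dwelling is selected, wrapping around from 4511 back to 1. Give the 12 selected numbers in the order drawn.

2671, 3149, 3627, 4105, 72, 550, 1028, 1506, 1984, 2462, 2940, 3418

Selection 1: 2671
Selection 2: 2671 + 478 = 3149
Selection 3: 3149 + 478 = 3627
Selection 4: 3627 + 478 = 4105
Selection 5: 4105 + 478 = 4583 → 4583 − 4511 = 72
Selection 6: 72 + 478 = 550
Selection 7: 550 + 478 = 1028
Selection 8: 1028 + 478 = 1506
Selection 9: 1506 + 478 = 1984
Selection 10: 1984 + 478 = 2462
Selection 11: 2462 + 478 = 2940
Selection 12: 2940 + 478 = 3418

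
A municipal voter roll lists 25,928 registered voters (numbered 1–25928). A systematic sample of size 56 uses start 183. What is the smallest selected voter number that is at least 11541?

k = 25928/56 = 463
Steps past start: ⌈(11541 − 183)/463⌉ = ⌈11358/463⌉ = 25
Selected voter: 183 + 25×463 = 11758

11758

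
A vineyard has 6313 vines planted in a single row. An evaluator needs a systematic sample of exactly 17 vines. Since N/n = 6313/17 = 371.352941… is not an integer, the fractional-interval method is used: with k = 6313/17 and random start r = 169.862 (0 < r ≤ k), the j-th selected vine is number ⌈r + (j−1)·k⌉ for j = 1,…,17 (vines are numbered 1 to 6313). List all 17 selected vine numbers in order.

170, 542, 913, 1284, 1656, 2027, 2398, 2770, 3141, 3513, 3884, 4255, 4627, 4998, 5369, 5741, 6112

j=1: r + 0k = 169.862 → ⌈·⌉ = 170
j=2: r + 1k = 541.214941… → ⌈·⌉ = 542
j=3: r + 2k = 912.567882… → ⌈·⌉ = 913
j=4: r + 3k = 1283.920823… → ⌈·⌉ = 1284
j=5: r + 4k = 1655.273764… → ⌈·⌉ = 1656
j=6: r + 5k = 2026.626705… → ⌈·⌉ = 2027
j=7: r + 6k = 2397.979647… → ⌈·⌉ = 2398
j=8: r + 7k = 2769.332588… → ⌈·⌉ = 2770
j=9: r + 8k = 3140.685529… → ⌈·⌉ = 3141
j=10: r + 9k = 3512.038470… → ⌈·⌉ = 3513
j=11: r + 10k = 3883.391411… → ⌈·⌉ = 3884
j=12: r + 11k = 4254.744352… → ⌈·⌉ = 4255
j=13: r + 12k = 4626.097294… → ⌈·⌉ = 4627
j=14: r + 13k = 4997.450235… → ⌈·⌉ = 4998
j=15: r + 14k = 5368.803176… → ⌈·⌉ = 5369
j=16: r + 15k = 5740.156117… → ⌈·⌉ = 5741
j=17: r + 16k = 6111.509058… → ⌈·⌉ = 6112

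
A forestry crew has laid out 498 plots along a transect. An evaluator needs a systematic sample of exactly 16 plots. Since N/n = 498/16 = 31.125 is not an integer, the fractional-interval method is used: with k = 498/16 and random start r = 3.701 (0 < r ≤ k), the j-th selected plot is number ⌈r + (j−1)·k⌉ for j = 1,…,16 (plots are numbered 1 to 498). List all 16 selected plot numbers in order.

j=1: r + 0k = 3.701 → ⌈·⌉ = 4
j=2: r + 1k = 34.826 → ⌈·⌉ = 35
j=3: r + 2k = 65.951 → ⌈·⌉ = 66
j=4: r + 3k = 97.076 → ⌈·⌉ = 98
j=5: r + 4k = 128.201 → ⌈·⌉ = 129
j=6: r + 5k = 159.326 → ⌈·⌉ = 160
j=7: r + 6k = 190.451 → ⌈·⌉ = 191
j=8: r + 7k = 221.576 → ⌈·⌉ = 222
j=9: r + 8k = 252.701 → ⌈·⌉ = 253
j=10: r + 9k = 283.826 → ⌈·⌉ = 284
j=11: r + 10k = 314.951 → ⌈·⌉ = 315
j=12: r + 11k = 346.076 → ⌈·⌉ = 347
j=13: r + 12k = 377.201 → ⌈·⌉ = 378
j=14: r + 13k = 408.326 → ⌈·⌉ = 409
j=15: r + 14k = 439.451 → ⌈·⌉ = 440
j=16: r + 15k = 470.576 → ⌈·⌉ = 471

4, 35, 66, 98, 129, 160, 191, 222, 253, 284, 315, 347, 378, 409, 440, 471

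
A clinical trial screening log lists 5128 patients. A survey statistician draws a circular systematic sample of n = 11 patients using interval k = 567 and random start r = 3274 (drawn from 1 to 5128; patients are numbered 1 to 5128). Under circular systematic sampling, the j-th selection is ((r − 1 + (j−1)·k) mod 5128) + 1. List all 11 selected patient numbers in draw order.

Selection 1: 3274
Selection 2: 3274 + 567 = 3841
Selection 3: 3841 + 567 = 4408
Selection 4: 4408 + 567 = 4975
Selection 5: 4975 + 567 = 5542 → 5542 − 5128 = 414
Selection 6: 414 + 567 = 981
Selection 7: 981 + 567 = 1548
Selection 8: 1548 + 567 = 2115
Selection 9: 2115 + 567 = 2682
Selection 10: 2682 + 567 = 3249
Selection 11: 3249 + 567 = 3816

3274, 3841, 4408, 4975, 414, 981, 1548, 2115, 2682, 3249, 3816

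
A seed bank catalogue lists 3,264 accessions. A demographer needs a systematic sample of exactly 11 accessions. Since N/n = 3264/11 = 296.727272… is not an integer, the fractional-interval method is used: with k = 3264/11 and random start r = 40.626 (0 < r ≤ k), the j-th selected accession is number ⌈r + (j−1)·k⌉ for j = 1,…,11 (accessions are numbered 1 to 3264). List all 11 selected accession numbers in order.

41, 338, 635, 931, 1228, 1525, 1821, 2118, 2415, 2712, 3008

j=1: r + 0k = 40.626 → ⌈·⌉ = 41
j=2: r + 1k = 337.353272… → ⌈·⌉ = 338
j=3: r + 2k = 634.080545… → ⌈·⌉ = 635
j=4: r + 3k = 930.807818… → ⌈·⌉ = 931
j=5: r + 4k = 1227.535090… → ⌈·⌉ = 1228
j=6: r + 5k = 1524.262363… → ⌈·⌉ = 1525
j=7: r + 6k = 1820.989636… → ⌈·⌉ = 1821
j=8: r + 7k = 2117.716909… → ⌈·⌉ = 2118
j=9: r + 8k = 2414.444181… → ⌈·⌉ = 2415
j=10: r + 9k = 2711.171454… → ⌈·⌉ = 2712
j=11: r + 10k = 3007.898727… → ⌈·⌉ = 3008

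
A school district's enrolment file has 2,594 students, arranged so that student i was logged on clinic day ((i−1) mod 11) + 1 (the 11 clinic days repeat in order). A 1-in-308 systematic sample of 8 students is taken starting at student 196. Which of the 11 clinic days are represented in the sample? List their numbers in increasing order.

9

Consecutive selections differ by k = 308, so their clinic day numbers differ by 308 mod 11 = 0.
gcd(308, 11) = 11, so the sample visits 11/11 = 1 distinct residues mod 11.
Start 196 is clinic day 9; the clinic days hit are 9.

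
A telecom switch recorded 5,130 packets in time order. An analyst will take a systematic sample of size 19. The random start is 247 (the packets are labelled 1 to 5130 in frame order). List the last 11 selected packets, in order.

k = N/n = 5130/19 = 270
9th selection = 247 + 8×270 = 2407
10th: 2407 + 270 = 2677
11th: 2677 + 270 = 2947
12th: 2947 + 270 = 3217
13th: 3217 + 270 = 3487
14th: 3487 + 270 = 3757
15th: 3757 + 270 = 4027
16th: 4027 + 270 = 4297
17th: 4297 + 270 = 4567
18th: 4567 + 270 = 4837
19th: 4837 + 270 = 5107

2407, 2677, 2947, 3217, 3487, 3757, 4027, 4297, 4567, 4837, 5107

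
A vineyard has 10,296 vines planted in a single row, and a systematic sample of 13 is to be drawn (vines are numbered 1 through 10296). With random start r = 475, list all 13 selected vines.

k = N/n = 10296/13 = 792
vine 1: 475
vine 2: 475 + 792 = 1267
vine 3: 1267 + 792 = 2059
vine 4: 2059 + 792 = 2851
vine 5: 2851 + 792 = 3643
vine 6: 3643 + 792 = 4435
vine 7: 4435 + 792 = 5227
vine 8: 5227 + 792 = 6019
vine 9: 6019 + 792 = 6811
vine 10: 6811 + 792 = 7603
vine 11: 7603 + 792 = 8395
vine 12: 8395 + 792 = 9187
vine 13: 9187 + 792 = 9979

475, 1267, 2059, 2851, 3643, 4435, 5227, 6019, 6811, 7603, 8395, 9187, 9979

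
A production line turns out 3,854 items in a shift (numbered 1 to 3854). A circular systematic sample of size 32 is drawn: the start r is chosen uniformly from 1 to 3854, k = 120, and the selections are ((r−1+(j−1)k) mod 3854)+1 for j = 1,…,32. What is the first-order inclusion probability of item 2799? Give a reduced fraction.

16/1927

For each position j, as r ranges over 1…3854 the j-th selection hits every item exactly once, so item 2799 is selected for exactly 32 of the 3854 starts.
Inclusion probability = 32/3854 = 16/1927.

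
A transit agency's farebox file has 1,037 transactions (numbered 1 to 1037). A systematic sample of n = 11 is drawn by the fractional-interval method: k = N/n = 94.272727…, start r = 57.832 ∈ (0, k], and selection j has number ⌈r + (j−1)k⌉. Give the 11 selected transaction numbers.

58, 153, 247, 341, 435, 530, 624, 718, 813, 907, 1001

j=1: r + 0k = 57.832 → ⌈·⌉ = 58
j=2: r + 1k = 152.104727… → ⌈·⌉ = 153
j=3: r + 2k = 246.377454… → ⌈·⌉ = 247
j=4: r + 3k = 340.650181… → ⌈·⌉ = 341
j=5: r + 4k = 434.922909… → ⌈·⌉ = 435
j=6: r + 5k = 529.195636… → ⌈·⌉ = 530
j=7: r + 6k = 623.468363… → ⌈·⌉ = 624
j=8: r + 7k = 717.741090… → ⌈·⌉ = 718
j=9: r + 8k = 812.013818… → ⌈·⌉ = 813
j=10: r + 9k = 906.286545… → ⌈·⌉ = 907
j=11: r + 10k = 1000.559272… → ⌈·⌉ = 1001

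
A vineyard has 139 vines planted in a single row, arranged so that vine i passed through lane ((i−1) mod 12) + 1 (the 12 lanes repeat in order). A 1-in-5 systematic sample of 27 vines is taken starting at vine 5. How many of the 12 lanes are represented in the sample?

12

Consecutive selections differ by k = 5, so their lane numbers differ by 5 mod 12 = 5.
gcd(5, 12) = 1, so the sample visits 12/1 = 12 distinct residues mod 12.
Start 5 is lane 5; the lanes hit are 1, 2, 3, 4, 5, 6, 7, 8, 9, 10, 11, 12.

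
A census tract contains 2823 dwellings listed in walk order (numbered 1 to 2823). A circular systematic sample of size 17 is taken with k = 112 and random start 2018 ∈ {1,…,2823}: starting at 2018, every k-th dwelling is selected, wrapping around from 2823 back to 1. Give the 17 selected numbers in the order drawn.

2018, 2130, 2242, 2354, 2466, 2578, 2690, 2802, 91, 203, 315, 427, 539, 651, 763, 875, 987

Selection 1: 2018
Selection 2: 2018 + 112 = 2130
Selection 3: 2130 + 112 = 2242
Selection 4: 2242 + 112 = 2354
Selection 5: 2354 + 112 = 2466
Selection 6: 2466 + 112 = 2578
Selection 7: 2578 + 112 = 2690
Selection 8: 2690 + 112 = 2802
Selection 9: 2802 + 112 = 2914 → 2914 − 2823 = 91
Selection 10: 91 + 112 = 203
Selection 11: 203 + 112 = 315
Selection 12: 315 + 112 = 427
Selection 13: 427 + 112 = 539
Selection 14: 539 + 112 = 651
Selection 15: 651 + 112 = 763
Selection 16: 763 + 112 = 875
Selection 17: 875 + 112 = 987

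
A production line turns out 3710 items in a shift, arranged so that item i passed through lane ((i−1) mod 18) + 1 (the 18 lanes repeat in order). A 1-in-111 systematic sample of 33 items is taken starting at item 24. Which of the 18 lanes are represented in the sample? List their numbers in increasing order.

Consecutive selections differ by k = 111, so their lane numbers differ by 111 mod 18 = 3.
gcd(111, 18) = 3, so the sample visits 18/3 = 6 distinct residues mod 18.
Start 24 is lane 6; the lanes hit are 3, 6, 9, 12, 15, 18.

3, 6, 9, 12, 15, 18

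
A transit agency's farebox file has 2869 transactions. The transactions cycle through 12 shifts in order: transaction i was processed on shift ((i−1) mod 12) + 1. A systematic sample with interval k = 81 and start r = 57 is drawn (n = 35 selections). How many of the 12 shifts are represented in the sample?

Consecutive selections differ by k = 81, so their shift numbers differ by 81 mod 12 = 9.
gcd(81, 12) = 3, so the sample visits 12/3 = 4 distinct residues mod 12.
Start 57 is shift 9; the shifts hit are 3, 6, 9, 12.

4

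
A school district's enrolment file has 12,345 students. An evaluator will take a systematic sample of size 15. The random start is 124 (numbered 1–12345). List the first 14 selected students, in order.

k = N/n = 12345/15 = 823
student 1: 124
student 2: 124 + 823 = 947
student 3: 947 + 823 = 1770
student 4: 1770 + 823 = 2593
student 5: 2593 + 823 = 3416
student 6: 3416 + 823 = 4239
student 7: 4239 + 823 = 5062
student 8: 5062 + 823 = 5885
student 9: 5885 + 823 = 6708
student 10: 6708 + 823 = 7531
student 11: 7531 + 823 = 8354
student 12: 8354 + 823 = 9177
student 13: 9177 + 823 = 10000
student 14: 10000 + 823 = 10823

124, 947, 1770, 2593, 3416, 4239, 5062, 5885, 6708, 7531, 8354, 9177, 10000, 10823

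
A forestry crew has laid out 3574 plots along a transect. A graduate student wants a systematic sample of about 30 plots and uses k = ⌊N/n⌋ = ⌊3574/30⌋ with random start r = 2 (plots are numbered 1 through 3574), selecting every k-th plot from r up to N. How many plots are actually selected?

31

k = ⌊3574/30⌋ = 119
Achieved size = ⌊(3574 − 2)/119⌋ + 1 = ⌊3572/119⌋ + 1 = 30 + 1 = 31
(last selection: 2 + 30×119 = 3572 ≤ 3574; next would be 3691 > 3574)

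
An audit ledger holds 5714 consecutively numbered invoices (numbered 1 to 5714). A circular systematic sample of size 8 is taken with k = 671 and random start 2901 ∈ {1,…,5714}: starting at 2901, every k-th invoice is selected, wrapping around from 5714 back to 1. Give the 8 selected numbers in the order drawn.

2901, 3572, 4243, 4914, 5585, 542, 1213, 1884

Selection 1: 2901
Selection 2: 2901 + 671 = 3572
Selection 3: 3572 + 671 = 4243
Selection 4: 4243 + 671 = 4914
Selection 5: 4914 + 671 = 5585
Selection 6: 5585 + 671 = 6256 → 6256 − 5714 = 542
Selection 7: 542 + 671 = 1213
Selection 8: 1213 + 671 = 1884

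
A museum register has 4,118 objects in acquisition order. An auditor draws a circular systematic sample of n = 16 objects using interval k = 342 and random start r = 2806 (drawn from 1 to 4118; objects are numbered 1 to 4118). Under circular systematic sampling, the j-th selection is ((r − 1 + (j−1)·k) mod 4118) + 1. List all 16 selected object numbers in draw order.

Selection 1: 2806
Selection 2: 2806 + 342 = 3148
Selection 3: 3148 + 342 = 3490
Selection 4: 3490 + 342 = 3832
Selection 5: 3832 + 342 = 4174 → 4174 − 4118 = 56
Selection 6: 56 + 342 = 398
Selection 7: 398 + 342 = 740
Selection 8: 740 + 342 = 1082
Selection 9: 1082 + 342 = 1424
Selection 10: 1424 + 342 = 1766
Selection 11: 1766 + 342 = 2108
Selection 12: 2108 + 342 = 2450
Selection 13: 2450 + 342 = 2792
Selection 14: 2792 + 342 = 3134
Selection 15: 3134 + 342 = 3476
Selection 16: 3476 + 342 = 3818

2806, 3148, 3490, 3832, 56, 398, 740, 1082, 1424, 1766, 2108, 2450, 2792, 3134, 3476, 3818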